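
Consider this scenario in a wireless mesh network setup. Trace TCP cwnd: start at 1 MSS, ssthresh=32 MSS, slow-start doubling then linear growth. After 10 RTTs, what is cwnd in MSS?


RTT 0: cwnd = 1 MSS (initial)
RTT 1: cwnd = 2 MSS (slow start, doubled)
RTT 2: cwnd = 4 MSS (slow start, doubled)
RTT 3: cwnd = 8 MSS (slow start, doubled)
RTT 4: cwnd = 16 MSS (slow start, doubled)
RTT 5: cwnd = 32 MSS (slow start, doubled)
RTT 6: cwnd = 33 MSS (congestion avoidance, +1)
RTT 7: cwnd = 34 MSS (congestion avoidance, +1)
RTT 8: cwnd = 35 MSS (congestion avoidance, +1)
RTT 9: cwnd = 36 MSS (congestion avoidance, +1)
RTT 10: cwnd = 37 MSS (congestion avoidance, +1)

37


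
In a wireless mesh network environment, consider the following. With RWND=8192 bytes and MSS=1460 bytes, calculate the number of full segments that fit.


Given: RWND = 8192 bytes, MSS = 1460 bytes
Full segments = floor(RWND / MSS)
Full segments = floor(8192 / 1460)
Full segments = floor(5.611) = 5

5


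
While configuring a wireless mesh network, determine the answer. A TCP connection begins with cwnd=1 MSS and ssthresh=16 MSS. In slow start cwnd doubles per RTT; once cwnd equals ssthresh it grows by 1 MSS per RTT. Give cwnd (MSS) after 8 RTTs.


RTT 0: cwnd = 1 MSS (initial)
RTT 1: cwnd = 2 MSS (slow start, doubled)
RTT 2: cwnd = 4 MSS (slow start, doubled)
RTT 3: cwnd = 8 MSS (slow start, doubled)
RTT 4: cwnd = 16 MSS (slow start, doubled)
RTT 5: cwnd = 17 MSS (congestion avoidance, +1)
RTT 6: cwnd = 18 MSS (congestion avoidance, +1)
RTT 7: cwnd = 19 MSS (congestion avoidance, +1)
RTT 8: cwnd = 20 MSS (congestion avoidance, +1)

20


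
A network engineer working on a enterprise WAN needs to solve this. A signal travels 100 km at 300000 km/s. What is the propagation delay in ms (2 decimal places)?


Given: distance = 100 km, speed = 300000 km/s
Delay = distance / speed = 100 / 300000 seconds
Delay in ms = 100 * 1000 / 300000
Delay = 0.3333 ms
Rounded to 2 dp = 0.33 ms

0.33


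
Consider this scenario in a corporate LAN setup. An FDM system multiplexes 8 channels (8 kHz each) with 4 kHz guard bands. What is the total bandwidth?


Given: 8 channels, 8 kHz each, guard = 4 kHz
Channel bandwidth = 8 * 8 = 64 kHz
Guard bands = 7 gaps * 4 kHz = 28 kHz
Total = 64 + 28 = 92 kHz

92


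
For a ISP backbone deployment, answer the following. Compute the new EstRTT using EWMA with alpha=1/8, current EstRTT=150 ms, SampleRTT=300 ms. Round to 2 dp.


Given: EstRTT = 150 ms, SampleRTT = 300 ms, alpha = 1/8
New EstRTT = (1 - alpha) * EstRTT + alpha * SampleRTT
(7/8) * 150 = 131.25
(1/8) * 300 = 37.5
New EstRTT = 131.25 + 37.5 = 168.75 ms -> 168.75 ms (2 dp)

168.75


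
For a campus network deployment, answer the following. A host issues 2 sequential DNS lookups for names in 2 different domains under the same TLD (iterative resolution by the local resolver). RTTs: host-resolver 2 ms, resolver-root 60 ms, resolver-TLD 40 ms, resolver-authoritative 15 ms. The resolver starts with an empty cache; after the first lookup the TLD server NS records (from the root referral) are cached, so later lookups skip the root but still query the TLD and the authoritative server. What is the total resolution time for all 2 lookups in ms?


Lookup 1 (cold cache): local + root + TLD + auth = 2 + 60 + 40 + 15 = 117 ms
Lookups 2..2 (TLD NS cached -> skip root; new domain -> still ask TLD and auth): local + TLD + auth = 2 + 40 + 15 = 57 ms each
Remaining 1 lookups: 1 * 57 = 57 ms
Total = 117 + 57 = 174 ms

174


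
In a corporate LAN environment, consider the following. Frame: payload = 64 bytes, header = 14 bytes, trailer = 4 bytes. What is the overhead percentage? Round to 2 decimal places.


Given: payload = 64 B, header = 14 B, trailer = 4 B
Overhead bytes = header + trailer = 14 + 4 = 18
Total frame = payload + overhead = 64 + 18 = 82
Overhead % = 18 / 82 * 100 = 21.9512% -> 21.95% (2 dp)

21.95


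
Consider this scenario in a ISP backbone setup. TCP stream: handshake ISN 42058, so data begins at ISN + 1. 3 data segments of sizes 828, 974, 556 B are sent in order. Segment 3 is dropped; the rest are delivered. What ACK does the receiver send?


SYN uses sequence number 42058; first data byte = ISN + 1 = 42059.
Segment 1: SEQ = 42059, len = 828 B, covers [42059, 42886]
Segment 2: SEQ = 42887, len = 974 B, covers [42887, 43860]
Segment 3: SEQ = 43861, len = 556 B, covers [43861, 44416] [LOST]
In-order data received: bytes [42059, 43860] (segments 1..2).
Segment 3 missing -> gap begins at byte 43861.
Cumulative ACK = next expected in-order byte = 42059 + 828 + 974 = 43861

43861


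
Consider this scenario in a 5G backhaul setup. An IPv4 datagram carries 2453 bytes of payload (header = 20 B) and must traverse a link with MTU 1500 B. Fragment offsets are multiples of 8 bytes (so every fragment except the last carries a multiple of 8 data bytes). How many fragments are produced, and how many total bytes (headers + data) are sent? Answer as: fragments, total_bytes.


Max data per non-final fragment = floor((MTU - header)/8)*8 = floor((1500 - 20)/8)*8 = floor(1480/8)*8 = 1480 B
Final fragment needs no 8-byte alignment: it can carry up to MTU - header = 1480 B
Non-final fragments needed = ceil((payload - 1480) / 1480) = ceil(973/1480) = ceil(0.6574) = 1
Number of fragments = 1 + 1 = 2
Fragment sizes (data): 1 * 1480 B + 973 B (last, 973 <= 1480 OK)
Total bytes sent = payload + n_frags * header = 2453 + 2*20 = 2453 + 40 = 2493 B

2, 2493


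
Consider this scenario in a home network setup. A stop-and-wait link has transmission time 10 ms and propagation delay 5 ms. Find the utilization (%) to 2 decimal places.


Given: Ttrans = 10 ms, Tprop = 5 ms
RTT = 2 * Tprop = 2 * 5 = 10 ms
U = Ttrans / (Ttrans + RTT)
U = 10 / (10 + 10)
U = 10 / 20 = 0.5
U% = 50.00%

50.00


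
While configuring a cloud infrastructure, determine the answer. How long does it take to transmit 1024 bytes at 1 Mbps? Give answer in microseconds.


Given: packet = 1024 bytes, bandwidth = 1 Mbps
Packet in bits = 1024 * 8 = 8192 bits
Bandwidth = 1 * 10^6 = 1000000 bps
Time = 8192 / 1000000 seconds
Time in us = 8192 * 10^6 / 1000000 = 8192

8192


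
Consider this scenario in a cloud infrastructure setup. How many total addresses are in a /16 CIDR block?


Given: CIDR prefix /16
Host bits = 32 - 16 = 16
Total addresses = 2^16 = 65536

65536


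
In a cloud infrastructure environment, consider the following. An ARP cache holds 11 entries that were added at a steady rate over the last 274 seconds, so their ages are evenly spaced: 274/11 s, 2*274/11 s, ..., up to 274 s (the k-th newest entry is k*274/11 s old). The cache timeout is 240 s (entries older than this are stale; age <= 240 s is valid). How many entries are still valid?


Ages are k * 274/11 s for k = 1..11 (spacing = 24.9091 s).
Entry k is valid iff k * 274/11 <= 240 iff k <= 11 * 240 / 274 = 9.6350
n_valid = floor(9.6350) = 9
(n_stale = 11 - 9 = 2)

9


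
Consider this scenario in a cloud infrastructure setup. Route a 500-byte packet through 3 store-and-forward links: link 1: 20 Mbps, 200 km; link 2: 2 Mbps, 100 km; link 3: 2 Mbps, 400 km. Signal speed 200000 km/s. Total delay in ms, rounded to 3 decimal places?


Packet = 500 bytes = 4000 bits. Store-and-forward: sum (t_trans + t_prop) per link.
Link 1: t_trans = 4000/(20*10^6) s = 0.2000 ms; t_prop = 200/200000 s = 1.0000 ms; subtotal = 1.2000 ms
Link 2: t_trans = 4000/(2*10^6) s = 2.0000 ms; t_prop = 100/200000 s = 0.5000 ms; subtotal = 2.5000 ms
Link 3: t_trans = 4000/(2*10^6) s = 2.0000 ms; t_prop = 400/200000 s = 2.0000 ms; subtotal = 4.0000 ms
End-to-end = 1.2000 + 2.5000 + 4.0000 = 7.7000 ms -> 7.700 ms (3 dp)

7.700


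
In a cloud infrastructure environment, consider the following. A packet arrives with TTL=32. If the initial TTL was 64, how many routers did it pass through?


Given: initial TTL = 64, received TTL = 32
Hops = initial TTL - received TTL
Hops = 64 - 32 = 32

32


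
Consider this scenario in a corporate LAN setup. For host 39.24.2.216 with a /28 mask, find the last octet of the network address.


Given: IP = 39.24.2.216, prefix = /28
Subnet mask = 255.255.255.240
Last octet of IP: 216
Last octet of mask: 240
Network last octet = 216 AND 240 = 208

208


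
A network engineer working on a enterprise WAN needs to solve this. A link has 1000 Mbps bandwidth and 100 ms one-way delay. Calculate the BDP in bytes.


Given: bandwidth = 1000 Mbps, delay = 100 ms
BDP in bits = 1000 * 10^6 * 100 / 1000
BDP in bits = 100000000
BDP in bytes = 100000000 / 8 = 12500000

12500000


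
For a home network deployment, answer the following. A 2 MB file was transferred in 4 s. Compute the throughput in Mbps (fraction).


Given: file = 2 MB, time = 4 s
File in Mb = 2 * 8 = 16 Mb
Throughput = 16 / 4 Mbps
Throughput = 4 Mbps

4


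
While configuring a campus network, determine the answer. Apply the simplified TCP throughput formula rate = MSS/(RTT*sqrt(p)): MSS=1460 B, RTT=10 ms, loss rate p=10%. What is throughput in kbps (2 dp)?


Given: MSS = 1460 bytes, RTT = 10 ms, loss = 10%
RTT in seconds = 10 / 1000 = 0.01
Loss rate = 10% = 0.1
sqrt(loss) = sqrt(0.1) = 0.316227766017
Throughput (bytes/s) = 1460 / (0.01 * 0.316227766017) = 461692.5384
Throughput (kbps) = 461692.5384 * 8 / 1000 = 3693.540307 -> 3693.54 kbps (2 dp)

3693.54


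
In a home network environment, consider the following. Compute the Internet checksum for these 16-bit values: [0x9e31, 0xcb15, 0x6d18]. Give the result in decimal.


Given words: [0x9e31, 0xcb15, 0x6d18]
Step 1: Sum all words
Raw sum = 40497 + 51989 + 27928 = 120414
Step 2: Fold carry: (54878 + 1) = 54879
One's complement = ~54879 & 0xFFFF = 10656

10656


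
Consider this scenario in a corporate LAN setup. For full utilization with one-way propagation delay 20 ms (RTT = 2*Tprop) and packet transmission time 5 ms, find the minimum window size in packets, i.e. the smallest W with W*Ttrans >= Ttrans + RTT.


Given: Ttrans = 5 ms, RTT = 40 ms (= 2 * Tprop, Tprop = 20 ms)
Time until first ACK returns = Ttrans + RTT = 5 + 40 = 45 ms
Need W * Ttrans >= Ttrans + RTT  ->  W >= (Ttrans + RTT) / Ttrans
(Ttrans + RTT) / Ttrans = 45 / 5 = 9
W_min = ceil(9) = 9

9


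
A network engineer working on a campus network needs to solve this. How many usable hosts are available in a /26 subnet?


Given: subnet mask /26
Host bits = 32 - 26 = 6
Total addresses = 2^6 = 64
Usable hosts = 64 - 2 (network + broadcast) = 62

62


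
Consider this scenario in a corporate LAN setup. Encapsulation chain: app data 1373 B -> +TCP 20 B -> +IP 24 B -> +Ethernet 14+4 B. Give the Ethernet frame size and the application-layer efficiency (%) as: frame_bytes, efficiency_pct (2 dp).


TCP segment = 1373 + 20 = 1393 B
IP packet = 1393 + 24 = 1417 B
Ethernet frame = 1417 + 14 + 4 = 1435 B
Efficiency = app / frame = 1373 / 1435 = 0.956794 = 95.6794% -> 95.68% (2 dp)

1435, 95.68


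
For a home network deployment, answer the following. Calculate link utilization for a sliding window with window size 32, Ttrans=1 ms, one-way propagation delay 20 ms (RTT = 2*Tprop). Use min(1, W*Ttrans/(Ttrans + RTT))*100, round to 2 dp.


Given: W = 32, Ttrans = 1 ms, RTT = 40 ms (= 2 * Tprop, Tprop = 20 ms)
Cycle time = Ttrans + RTT = 1 + 40 = 41 ms (first packet sent until its ACK returns)
W * Ttrans = 32 * 1 = 32 ms of sending per cycle
W * Ttrans / (Ttrans + RTT) = 32 / 41 = 0.780488
U = min(1, 0.780488) = 0.780488
U% = 78.05%

78.05


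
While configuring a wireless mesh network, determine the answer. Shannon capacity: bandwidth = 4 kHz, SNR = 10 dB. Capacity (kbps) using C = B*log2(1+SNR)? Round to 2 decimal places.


Given: B = 4 kHz, SNR = 10 dB
SNR linear = 10^(10/10) = 10
1 + SNR = 11
log2(11) = 3.4594316186
C = 4 * 1000 * 3.4594316186 = 13837.7265 bps
C = 13.837726 kbps -> 13.84 kbps (2 dp)

13.84


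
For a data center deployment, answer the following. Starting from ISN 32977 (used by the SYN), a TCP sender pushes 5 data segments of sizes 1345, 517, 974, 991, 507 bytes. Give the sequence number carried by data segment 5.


The SYN occupies sequence number ISN = 32977, so the first data byte is ISN + 1 = 32978.
SEQ of data segment i = (ISN + 1) + sum of payload sizes of segments 1..i-1.
Segment 1: SEQ = 32978, payload = 1345 bytes
Segment 2: SEQ = 34323, payload = 517 bytes
Segment 3: SEQ = 34840, payload = 974 bytes
Segment 4: SEQ = 35814, payload = 991 bytes
Segment 5: SEQ = 36805, payload = 507 bytes
SEQ of segment 5 = 32978 + 1345 + 517 + 974 + 991 = 36805

36805


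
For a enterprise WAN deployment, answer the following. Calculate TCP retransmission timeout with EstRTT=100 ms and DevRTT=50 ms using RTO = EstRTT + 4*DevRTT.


Given: EstRTT = 100 ms, DevRTT = 50 ms
Timeout = EstRTT + 4 * DevRTT
4 * DevRTT = 4 * 50 = 200
Timeout = 100 + 200 = 300 ms

300


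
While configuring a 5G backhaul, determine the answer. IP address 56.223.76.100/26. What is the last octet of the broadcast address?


Given: IP = 56.223.76.100, prefix = /26
Host bits = 32 - 26 = 6
Network last octet = 100 AND mask = 64
Host part size = 2^6 - 1 = 63
Broadcast last octet = 64 OR 63 = 127

127


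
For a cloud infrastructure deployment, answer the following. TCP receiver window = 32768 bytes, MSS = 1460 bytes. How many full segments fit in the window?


Given: RWND = 32768 bytes, MSS = 1460 bytes
Full segments = floor(RWND / MSS)
Full segments = floor(32768 / 1460)
Full segments = floor(22.4438) = 22

22


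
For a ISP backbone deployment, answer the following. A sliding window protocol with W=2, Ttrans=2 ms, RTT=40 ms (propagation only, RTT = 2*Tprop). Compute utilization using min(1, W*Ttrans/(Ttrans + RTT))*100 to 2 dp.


Given: W = 2, Ttrans = 2 ms, RTT = 40 ms (= 2 * Tprop, Tprop = 20 ms)
Cycle time = Ttrans + RTT = 2 + 40 = 42 ms (first packet sent until its ACK returns)
W * Ttrans = 2 * 2 = 4 ms of sending per cycle
W * Ttrans / (Ttrans + RTT) = 4 / 42 = 0.095238
U = min(1, 0.095238) = 0.095238
U% = 9.52%

9.52


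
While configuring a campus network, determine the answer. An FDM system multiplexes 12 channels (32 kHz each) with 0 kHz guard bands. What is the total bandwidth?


Given: 12 channels, 32 kHz each, guard = 0 kHz
Channel bandwidth = 12 * 32 = 384 kHz
Guard bands = 11 gaps * 0 kHz = 0 kHz
Total = 384 + 0 = 384 kHz

384


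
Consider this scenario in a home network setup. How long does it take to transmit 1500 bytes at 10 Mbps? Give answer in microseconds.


Given: packet = 1500 bytes, bandwidth = 10 Mbps
Packet in bits = 1500 * 8 = 12000 bits
Bandwidth = 10 * 10^6 = 10000000 bps
Time = 12000 / 10000000 seconds
Time in us = 12000 * 10^6 / 10000000 = 1200

1200


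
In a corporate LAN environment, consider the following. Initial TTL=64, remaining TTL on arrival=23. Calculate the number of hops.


Given: initial TTL = 64, received TTL = 23
Hops = initial TTL - received TTL
Hops = 64 - 23 = 41

41


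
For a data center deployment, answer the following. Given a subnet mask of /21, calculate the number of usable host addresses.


Given: subnet mask /21
Host bits = 32 - 21 = 11
Total addresses = 2^11 = 2048
Usable hosts = 2048 - 2 (network + broadcast) = 2046

2046


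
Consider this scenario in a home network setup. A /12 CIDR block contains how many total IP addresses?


Given: CIDR prefix /12
Host bits = 32 - 12 = 20
Total addresses = 2^20 = 1048576

1048576


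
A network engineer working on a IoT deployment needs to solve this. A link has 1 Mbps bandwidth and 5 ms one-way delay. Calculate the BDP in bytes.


Given: bandwidth = 1 Mbps, delay = 5 ms
BDP in bits = 1 * 10^6 * 5 / 1000
BDP in bits = 5000
BDP in bytes = 5000 / 8 = 625

625


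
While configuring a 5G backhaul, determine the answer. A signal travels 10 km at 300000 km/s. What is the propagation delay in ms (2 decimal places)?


Given: distance = 10 km, speed = 300000 km/s
Delay = distance / speed = 10 / 300000 seconds
Delay in ms = 10 * 1000 / 300000
Delay = 0.0333 ms
Rounded to 2 dp = 0.03 ms

0.03


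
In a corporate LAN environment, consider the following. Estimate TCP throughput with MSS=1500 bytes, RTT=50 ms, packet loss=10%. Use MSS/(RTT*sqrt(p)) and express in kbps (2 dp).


Given: MSS = 1500 bytes, RTT = 50 ms, loss = 10%
RTT in seconds = 50 / 1000 = 0.05
Loss rate = 10% = 0.1
sqrt(loss) = sqrt(0.1) = 0.316227766017
Throughput (bytes/s) = 1500 / (0.05 * 0.316227766017) = 94868.3298
Throughput (kbps) = 94868.3298 * 8 / 1000 = 758.946638 -> 758.95 kbps (2 dp)

758.95


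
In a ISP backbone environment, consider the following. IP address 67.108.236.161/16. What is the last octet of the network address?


Given: IP = 67.108.236.161, prefix = /16
Subnet mask = 255.255.0.0
Last octet of IP: 161
Last octet of mask: 0
Network last octet = 161 AND 0 = 0

0


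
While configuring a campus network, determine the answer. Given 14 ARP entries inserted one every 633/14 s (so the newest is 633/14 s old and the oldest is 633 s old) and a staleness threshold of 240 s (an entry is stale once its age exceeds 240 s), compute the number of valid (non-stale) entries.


Ages are k * 633/14 s for k = 1..14 (spacing = 45.2143 s).
Entry k is valid iff k * 633/14 <= 240 iff k <= 14 * 240 / 633 = 5.3081
n_valid = floor(5.3081) = 5
(n_stale = 14 - 5 = 9)

5


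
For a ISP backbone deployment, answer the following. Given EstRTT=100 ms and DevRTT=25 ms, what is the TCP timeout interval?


Given: EstRTT = 100 ms, DevRTT = 25 ms
Timeout = EstRTT + 4 * DevRTT
4 * DevRTT = 4 * 25 = 100
Timeout = 100 + 100 = 200 ms

200


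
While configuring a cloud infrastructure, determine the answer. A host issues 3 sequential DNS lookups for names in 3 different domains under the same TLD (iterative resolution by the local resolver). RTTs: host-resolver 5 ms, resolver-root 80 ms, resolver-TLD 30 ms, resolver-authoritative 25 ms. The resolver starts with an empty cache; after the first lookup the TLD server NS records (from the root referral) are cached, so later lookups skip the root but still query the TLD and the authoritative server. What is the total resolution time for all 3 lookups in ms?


Lookup 1 (cold cache): local + root + TLD + auth = 5 + 80 + 30 + 25 = 140 ms
Lookups 2..3 (TLD NS cached -> skip root; new domain -> still ask TLD and auth): local + TLD + auth = 5 + 30 + 25 = 60 ms each
Remaining 2 lookups: 2 * 60 = 120 ms
Total = 140 + 120 = 260 ms

260


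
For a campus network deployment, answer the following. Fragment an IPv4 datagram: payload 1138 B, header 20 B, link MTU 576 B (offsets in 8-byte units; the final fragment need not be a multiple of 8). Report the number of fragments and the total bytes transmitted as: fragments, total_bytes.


Max data per non-final fragment = floor((MTU - header)/8)*8 = floor((576 - 20)/8)*8 = floor(556/8)*8 = 552 B
Final fragment needs no 8-byte alignment: it can carry up to MTU - header = 556 B
Non-final fragments needed = ceil((payload - 556) / 552) = ceil(582/552) = ceil(1.0543) = 2
Number of fragments = 2 + 1 = 3
Fragment sizes (data): 2 * 552 B + 34 B (last, 34 <= 556 OK)
Total bytes sent = payload + n_frags * header = 1138 + 3*20 = 1138 + 60 = 1198 B

3, 1198


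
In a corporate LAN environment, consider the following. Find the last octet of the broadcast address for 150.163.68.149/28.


Given: IP = 150.163.68.149, prefix = /28
Host bits = 32 - 28 = 4
Network last octet = 149 AND mask = 144
Host part size = 2^4 - 1 = 15
Broadcast last octet = 144 OR 15 = 159

159


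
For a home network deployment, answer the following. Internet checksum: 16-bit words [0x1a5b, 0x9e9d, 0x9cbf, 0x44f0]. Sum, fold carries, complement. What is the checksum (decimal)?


Given words: [0x1a5b, 0x9e9d, 0x9cbf, 0x44f0]
Step 1: Sum all words
Raw sum = 6747 + 40605 + 40127 + 17648 = 105127
Step 2: Fold carry: (39591 + 1) = 39592
One's complement = ~39592 & 0xFFFF = 25943

25943


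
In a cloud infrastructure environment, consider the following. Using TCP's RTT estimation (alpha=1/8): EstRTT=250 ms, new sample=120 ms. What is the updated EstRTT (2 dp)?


Given: EstRTT = 250 ms, SampleRTT = 120 ms, alpha = 1/8
New EstRTT = (1 - alpha) * EstRTT + alpha * SampleRTT
(7/8) * 250 = 218.75
(1/8) * 120 = 15
New EstRTT = 218.75 + 15 = 233.75 ms -> 233.75 ms (2 dp)

233.75


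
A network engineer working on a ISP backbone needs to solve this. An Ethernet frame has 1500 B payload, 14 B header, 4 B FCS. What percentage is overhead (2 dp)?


Given: payload = 1500 B, header = 14 B, trailer = 4 B
Overhead bytes = header + trailer = 14 + 4 = 18
Total frame = payload + overhead = 1500 + 18 = 1518
Overhead % = 18 / 1518 * 100 = 1.1858% -> 1.19% (2 dp)

1.19


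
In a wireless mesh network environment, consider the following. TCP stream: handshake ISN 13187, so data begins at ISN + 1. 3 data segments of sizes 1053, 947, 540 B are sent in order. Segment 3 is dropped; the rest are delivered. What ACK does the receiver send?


SYN uses sequence number 13187; first data byte = ISN + 1 = 13188.
Segment 1: SEQ = 13188, len = 1053 B, covers [13188, 14240]
Segment 2: SEQ = 14241, len = 947 B, covers [14241, 15187]
Segment 3: SEQ = 15188, len = 540 B, covers [15188, 15727] [LOST]
In-order data received: bytes [13188, 15187] (segments 1..2).
Segment 3 missing -> gap begins at byte 15188.
Cumulative ACK = next expected in-order byte = 13188 + 1053 + 947 = 15188

15188


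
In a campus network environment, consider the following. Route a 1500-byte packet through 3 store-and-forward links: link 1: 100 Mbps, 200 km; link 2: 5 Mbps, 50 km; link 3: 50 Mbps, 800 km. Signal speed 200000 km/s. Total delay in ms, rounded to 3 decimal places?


Packet = 1500 bytes = 12000 bits. Store-and-forward: sum (t_trans + t_prop) per link.
Link 1: t_trans = 12000/(100*10^6) s = 0.1200 ms; t_prop = 200/200000 s = 1.0000 ms; subtotal = 1.1200 ms
Link 2: t_trans = 12000/(5*10^6) s = 2.4000 ms; t_prop = 50/200000 s = 0.2500 ms; subtotal = 2.6500 ms
Link 3: t_trans = 12000/(50*10^6) s = 0.2400 ms; t_prop = 800/200000 s = 4.0000 ms; subtotal = 4.2400 ms
End-to-end = 1.1200 + 2.6500 + 4.2400 = 8.0100 ms -> 8.010 ms (3 dp)

8.010


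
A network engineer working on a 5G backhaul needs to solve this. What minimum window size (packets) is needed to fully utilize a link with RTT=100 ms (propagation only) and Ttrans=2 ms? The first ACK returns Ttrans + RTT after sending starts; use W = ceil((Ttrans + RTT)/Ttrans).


Given: Ttrans = 2 ms, RTT = 100 ms (= 2 * Tprop, Tprop = 50 ms)
Time until first ACK returns = Ttrans + RTT = 2 + 100 = 102 ms
Need W * Ttrans >= Ttrans + RTT  ->  W >= (Ttrans + RTT) / Ttrans
(Ttrans + RTT) / Ttrans = 102 / 2 = 51
W_min = ceil(51) = 51

51


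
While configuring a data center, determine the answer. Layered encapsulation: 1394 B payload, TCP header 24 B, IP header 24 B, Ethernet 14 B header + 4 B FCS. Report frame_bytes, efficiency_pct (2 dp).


TCP segment = 1394 + 24 = 1418 B
IP packet = 1418 + 24 = 1442 B
Ethernet frame = 1442 + 14 + 4 = 1460 B
Efficiency = app / frame = 1394 / 1460 = 0.954795 = 95.4795% -> 95.48% (2 dp)

1460, 95.48


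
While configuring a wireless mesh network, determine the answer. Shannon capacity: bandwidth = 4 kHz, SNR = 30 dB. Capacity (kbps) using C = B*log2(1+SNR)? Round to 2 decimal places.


Given: B = 4 kHz, SNR = 30 dB
SNR linear = 10^(30/10) = 1000
1 + SNR = 1001
log2(1001) = 9.9672262588
C = 4 * 1000 * 9.9672262588 = 39868.9050 bps
C = 39.868905 kbps -> 39.87 kbps (2 dp)

39.87


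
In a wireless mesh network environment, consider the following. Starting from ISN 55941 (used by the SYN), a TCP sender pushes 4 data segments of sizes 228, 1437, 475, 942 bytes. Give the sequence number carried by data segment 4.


The SYN occupies sequence number ISN = 55941, so the first data byte is ISN + 1 = 55942.
SEQ of data segment i = (ISN + 1) + sum of payload sizes of segments 1..i-1.
Segment 1: SEQ = 55942, payload = 228 bytes
Segment 2: SEQ = 56170, payload = 1437 bytes
Segment 3: SEQ = 57607, payload = 475 bytes
Segment 4: SEQ = 58082, payload = 942 bytes
SEQ of segment 4 = 55942 + 228 + 1437 + 475 = 58082

58082


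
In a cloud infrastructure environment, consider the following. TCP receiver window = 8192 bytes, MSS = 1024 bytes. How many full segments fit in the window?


Given: RWND = 8192 bytes, MSS = 1024 bytes
Full segments = floor(RWND / MSS)
Full segments = floor(8192 / 1024)
Full segments = floor(8.0) = 8

8


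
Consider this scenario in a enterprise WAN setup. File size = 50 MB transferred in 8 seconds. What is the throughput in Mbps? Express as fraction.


Given: file = 50 MB, time = 8 s
File in Mb = 50 * 8 = 400 Mb
Throughput = 400 / 8 Mbps
Throughput = 50 Mbps

50


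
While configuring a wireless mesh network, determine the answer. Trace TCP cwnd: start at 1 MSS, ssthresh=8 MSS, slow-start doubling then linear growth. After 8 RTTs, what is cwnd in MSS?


RTT 0: cwnd = 1 MSS (initial)
RTT 1: cwnd = 2 MSS (slow start, doubled)
RTT 2: cwnd = 4 MSS (slow start, doubled)
RTT 3: cwnd = 8 MSS (slow start, doubled)
RTT 4: cwnd = 9 MSS (congestion avoidance, +1)
RTT 5: cwnd = 10 MSS (congestion avoidance, +1)
RTT 6: cwnd = 11 MSS (congestion avoidance, +1)
RTT 7: cwnd = 12 MSS (congestion avoidance, +1)
RTT 8: cwnd = 13 MSS (congestion avoidance, +1)

13


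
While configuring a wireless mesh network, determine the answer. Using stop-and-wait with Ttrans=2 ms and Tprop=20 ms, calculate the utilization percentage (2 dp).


Given: Ttrans = 2 ms, Tprop = 20 ms
RTT = 2 * Tprop = 2 * 20 = 40 ms
U = Ttrans / (Ttrans + RTT)
U = 2 / (2 + 40)
U = 2 / 42 = 0.047619
U% = 4.76%

4.76


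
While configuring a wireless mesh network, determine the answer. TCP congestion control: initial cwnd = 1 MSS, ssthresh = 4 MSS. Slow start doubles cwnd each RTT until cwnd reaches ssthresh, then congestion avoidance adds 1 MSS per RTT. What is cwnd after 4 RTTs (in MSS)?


RTT 0: cwnd = 1 MSS (initial)
RTT 1: cwnd = 2 MSS (slow start, doubled)
RTT 2: cwnd = 4 MSS (slow start, doubled)
RTT 3: cwnd = 5 MSS (congestion avoidance, +1)
RTT 4: cwnd = 6 MSS (congestion avoidance, +1)

6


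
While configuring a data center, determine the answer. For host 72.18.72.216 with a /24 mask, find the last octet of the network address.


Given: IP = 72.18.72.216, prefix = /24
Subnet mask = 255.255.255.0
Last octet of IP: 216
Last octet of mask: 0
Network last octet = 216 AND 0 = 0

0


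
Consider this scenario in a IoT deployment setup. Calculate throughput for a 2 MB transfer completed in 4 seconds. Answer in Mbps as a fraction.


Given: file = 2 MB, time = 4 s
File in Mb = 2 * 8 = 16 Mb
Throughput = 16 / 4 Mbps
Throughput = 4 Mbps

4


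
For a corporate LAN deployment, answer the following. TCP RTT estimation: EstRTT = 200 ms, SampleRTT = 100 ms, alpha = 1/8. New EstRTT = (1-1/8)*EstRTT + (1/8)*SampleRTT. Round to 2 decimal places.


Given: EstRTT = 200 ms, SampleRTT = 100 ms, alpha = 1/8
New EstRTT = (1 - alpha) * EstRTT + alpha * SampleRTT
(7/8) * 200 = 175
(1/8) * 100 = 12.5
New EstRTT = 175 + 12.5 = 187.5 ms -> 187.50 ms (2 dp)

187.50


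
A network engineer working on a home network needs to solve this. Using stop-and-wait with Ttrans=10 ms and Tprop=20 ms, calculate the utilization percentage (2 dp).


Given: Ttrans = 10 ms, Tprop = 20 ms
RTT = 2 * Tprop = 2 * 20 = 40 ms
U = Ttrans / (Ttrans + RTT)
U = 10 / (10 + 40)
U = 10 / 50 = 0.2
U% = 20.00%

20.00


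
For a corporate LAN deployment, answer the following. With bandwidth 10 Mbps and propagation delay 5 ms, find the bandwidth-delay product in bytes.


Given: bandwidth = 10 Mbps, delay = 5 ms
BDP in bits = 10 * 10^6 * 5 / 1000
BDP in bits = 50000
BDP in bytes = 50000 / 8 = 6250

6250


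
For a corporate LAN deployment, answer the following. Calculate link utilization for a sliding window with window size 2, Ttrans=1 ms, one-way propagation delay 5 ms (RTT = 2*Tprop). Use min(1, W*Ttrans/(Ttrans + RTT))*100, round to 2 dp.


Given: W = 2, Ttrans = 1 ms, RTT = 10 ms (= 2 * Tprop, Tprop = 5 ms)
Cycle time = Ttrans + RTT = 1 + 10 = 11 ms (first packet sent until its ACK returns)
W * Ttrans = 2 * 1 = 2 ms of sending per cycle
W * Ttrans / (Ttrans + RTT) = 2 / 11 = 0.181818
U = min(1, 0.181818) = 0.181818
U% = 18.18%

18.18


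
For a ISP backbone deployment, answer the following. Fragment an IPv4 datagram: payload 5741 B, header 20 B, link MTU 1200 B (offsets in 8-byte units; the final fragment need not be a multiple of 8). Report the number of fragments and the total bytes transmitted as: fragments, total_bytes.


Max data per non-final fragment = floor((MTU - header)/8)*8 = floor((1200 - 20)/8)*8 = floor(1180/8)*8 = 1176 B
Final fragment needs no 8-byte alignment: it can carry up to MTU - header = 1180 B
Non-final fragments needed = ceil((payload - 1180) / 1176) = ceil(4561/1176) = ceil(3.8784) = 4
Number of fragments = 4 + 1 = 5
Fragment sizes (data): 4 * 1176 B + 1037 B (last, 1037 <= 1180 OK)
Total bytes sent = payload + n_frags * header = 5741 + 5*20 = 5741 + 100 = 5841 B

5, 5841


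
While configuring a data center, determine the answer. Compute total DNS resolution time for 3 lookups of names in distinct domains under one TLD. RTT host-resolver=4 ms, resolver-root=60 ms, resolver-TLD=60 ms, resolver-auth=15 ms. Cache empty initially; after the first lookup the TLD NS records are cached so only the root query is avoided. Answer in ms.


Lookup 1 (cold cache): local + root + TLD + auth = 4 + 60 + 60 + 15 = 139 ms
Lookups 2..3 (TLD NS cached -> skip root; new domain -> still ask TLD and auth): local + TLD + auth = 4 + 60 + 15 = 79 ms each
Remaining 2 lookups: 2 * 79 = 158 ms
Total = 139 + 158 = 297 ms

297


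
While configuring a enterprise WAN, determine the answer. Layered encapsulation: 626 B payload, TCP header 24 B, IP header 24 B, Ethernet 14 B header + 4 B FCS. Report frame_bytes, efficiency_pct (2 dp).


TCP segment = 626 + 24 = 650 B
IP packet = 650 + 24 = 674 B
Ethernet frame = 674 + 14 + 4 = 692 B
Efficiency = app / frame = 626 / 692 = 0.904624 = 90.4624% -> 90.46% (2 dp)

692, 90.46


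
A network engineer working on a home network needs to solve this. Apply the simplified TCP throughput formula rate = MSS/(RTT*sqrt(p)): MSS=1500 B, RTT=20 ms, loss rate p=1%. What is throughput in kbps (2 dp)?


Given: MSS = 1500 bytes, RTT = 20 ms, loss = 1%
RTT in seconds = 20 / 1000 = 0.02
Loss rate = 1% = 0.01
sqrt(loss) = sqrt(0.01) = 0.1
Throughput (bytes/s) = 1500 / (0.02 * 0.1) = 750000.0000
Throughput (kbps) = 750000.0000 * 8 / 1000 = 6000.000000 -> 6000.00 kbps (2 dp)

6000.00


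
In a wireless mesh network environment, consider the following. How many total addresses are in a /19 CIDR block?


Given: CIDR prefix /19
Host bits = 32 - 19 = 13
Total addresses = 2^13 = 8192

8192


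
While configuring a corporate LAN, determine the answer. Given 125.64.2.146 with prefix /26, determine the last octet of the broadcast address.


Given: IP = 125.64.2.146, prefix = /26
Host bits = 32 - 26 = 6
Network last octet = 146 AND mask = 128
Host part size = 2^6 - 1 = 63
Broadcast last octet = 128 OR 63 = 191

191


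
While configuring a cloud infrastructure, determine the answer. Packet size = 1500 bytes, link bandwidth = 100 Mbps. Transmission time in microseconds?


Given: packet = 1500 bytes, bandwidth = 100 Mbps
Packet in bits = 1500 * 8 = 12000 bits
Bandwidth = 100 * 10^6 = 100000000 bps
Time = 12000 / 100000000 seconds
Time in us = 12000 * 10^6 / 100000000 = 120

120


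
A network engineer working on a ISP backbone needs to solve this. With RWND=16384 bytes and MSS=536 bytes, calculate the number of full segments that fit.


Given: RWND = 16384 bytes, MSS = 536 bytes
Full segments = floor(RWND / MSS)
Full segments = floor(16384 / 536)
Full segments = floor(30.5672) = 30

30


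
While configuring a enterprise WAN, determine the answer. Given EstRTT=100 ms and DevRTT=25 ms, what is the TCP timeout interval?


Given: EstRTT = 100 ms, DevRTT = 25 ms
Timeout = EstRTT + 4 * DevRTT
4 * DevRTT = 4 * 25 = 100
Timeout = 100 + 100 = 200 ms

200


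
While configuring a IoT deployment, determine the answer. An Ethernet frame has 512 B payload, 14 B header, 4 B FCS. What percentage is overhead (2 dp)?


Given: payload = 512 B, header = 14 B, trailer = 4 B
Overhead bytes = header + trailer = 14 + 4 = 18
Total frame = payload + overhead = 512 + 18 = 530
Overhead % = 18 / 530 * 100 = 3.3962% -> 3.40% (2 dp)

3.40


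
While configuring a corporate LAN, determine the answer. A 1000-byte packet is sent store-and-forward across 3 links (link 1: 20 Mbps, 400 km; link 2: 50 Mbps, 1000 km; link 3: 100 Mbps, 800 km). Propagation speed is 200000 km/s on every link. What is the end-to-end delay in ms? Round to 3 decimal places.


Packet = 1000 bytes = 8000 bits. Store-and-forward: sum (t_trans + t_prop) per link.
Link 1: t_trans = 8000/(20*10^6) s = 0.4000 ms; t_prop = 400/200000 s = 2.0000 ms; subtotal = 2.4000 ms
Link 2: t_trans = 8000/(50*10^6) s = 0.1600 ms; t_prop = 1000/200000 s = 5.0000 ms; subtotal = 5.1600 ms
Link 3: t_trans = 8000/(100*10^6) s = 0.0800 ms; t_prop = 800/200000 s = 4.0000 ms; subtotal = 4.0800 ms
End-to-end = 2.4000 + 5.1600 + 4.0800 = 11.6400 ms -> 11.640 ms (3 dp)

11.640


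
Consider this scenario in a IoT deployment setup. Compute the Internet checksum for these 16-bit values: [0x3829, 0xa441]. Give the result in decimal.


Given words: [0x3829, 0xa441]
Step 1: Sum all words
Raw sum = 14377 + 42049 = 56426
One's complement = ~56426 & 0xFFFF = 9109

9109


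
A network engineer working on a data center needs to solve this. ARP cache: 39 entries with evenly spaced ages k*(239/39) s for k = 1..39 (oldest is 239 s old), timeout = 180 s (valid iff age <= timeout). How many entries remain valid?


Ages are k * 239/39 s for k = 1..39 (spacing = 6.1282 s).
Entry k is valid iff k * 239/39 <= 180 iff k <= 39 * 180 / 239 = 29.3724
n_valid = floor(29.3724) = 29
(n_stale = 39 - 29 = 10)

29


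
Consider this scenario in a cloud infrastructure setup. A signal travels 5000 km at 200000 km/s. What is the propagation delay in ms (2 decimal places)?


Given: distance = 5000 km, speed = 200000 km/s
Delay = distance / speed = 5000 / 200000 seconds
Delay in ms = 5000 * 1000 / 200000
Delay = 25.0000 ms
Rounded to 2 dp = 25.00 ms

25.00


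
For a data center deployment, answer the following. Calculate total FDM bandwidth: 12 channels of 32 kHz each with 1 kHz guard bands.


Given: 12 channels, 32 kHz each, guard = 1 kHz
Channel bandwidth = 12 * 32 = 384 kHz
Guard bands = 11 gaps * 1 kHz = 11 kHz
Total = 384 + 11 = 395 kHz

395


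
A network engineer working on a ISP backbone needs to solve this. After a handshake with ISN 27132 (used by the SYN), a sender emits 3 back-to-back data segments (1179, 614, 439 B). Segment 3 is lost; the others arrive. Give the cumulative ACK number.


SYN uses sequence number 27132; first data byte = ISN + 1 = 27133.
Segment 1: SEQ = 27133, len = 1179 B, covers [27133, 28311]
Segment 2: SEQ = 28312, len = 614 B, covers [28312, 28925]
Segment 3: SEQ = 28926, len = 439 B, covers [28926, 29364] [LOST]
In-order data received: bytes [27133, 28925] (segments 1..2).
Segment 3 missing -> gap begins at byte 28926.
Cumulative ACK = next expected in-order byte = 27133 + 1179 + 614 = 28926

28926


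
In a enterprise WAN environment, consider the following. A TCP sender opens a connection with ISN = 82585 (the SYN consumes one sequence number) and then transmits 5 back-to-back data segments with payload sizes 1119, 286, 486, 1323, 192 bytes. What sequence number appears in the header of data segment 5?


The SYN occupies sequence number ISN = 82585, so the first data byte is ISN + 1 = 82586.
SEQ of data segment i = (ISN + 1) + sum of payload sizes of segments 1..i-1.
Segment 1: SEQ = 82586, payload = 1119 bytes
Segment 2: SEQ = 83705, payload = 286 bytes
Segment 3: SEQ = 83991, payload = 486 bytes
Segment 4: SEQ = 84477, payload = 1323 bytes
Segment 5: SEQ = 85800, payload = 192 bytes
SEQ of segment 5 = 82586 + 1119 + 286 + 486 + 1323 = 85800

85800


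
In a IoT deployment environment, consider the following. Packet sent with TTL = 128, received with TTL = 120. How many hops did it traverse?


Given: initial TTL = 128, received TTL = 120
Hops = initial TTL - received TTL
Hops = 128 - 120 = 8

8


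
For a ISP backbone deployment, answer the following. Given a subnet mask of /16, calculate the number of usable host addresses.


Given: subnet mask /16
Host bits = 32 - 16 = 16
Total addresses = 2^16 = 65536
Usable hosts = 65536 - 2 (network + broadcast) = 65534

65534


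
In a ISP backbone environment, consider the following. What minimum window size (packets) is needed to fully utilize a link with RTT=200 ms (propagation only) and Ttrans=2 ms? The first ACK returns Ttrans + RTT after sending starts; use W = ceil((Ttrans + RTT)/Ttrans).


Given: Ttrans = 2 ms, RTT = 200 ms (= 2 * Tprop, Tprop = 100 ms)
Time until first ACK returns = Ttrans + RTT = 2 + 200 = 202 ms
Need W * Ttrans >= Ttrans + RTT  ->  W >= (Ttrans + RTT) / Ttrans
(Ttrans + RTT) / Ttrans = 202 / 2 = 101
W_min = ceil(101) = 101

101


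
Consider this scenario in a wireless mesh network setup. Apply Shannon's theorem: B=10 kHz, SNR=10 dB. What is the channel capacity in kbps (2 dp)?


Given: B = 10 kHz, SNR = 10 dB
SNR linear = 10^(10/10) = 10
1 + SNR = 11
log2(11) = 3.4594316186
C = 10 * 1000 * 3.4594316186 = 34594.3162 bps
C = 34.594316 kbps -> 34.59 kbps (2 dp)

34.59


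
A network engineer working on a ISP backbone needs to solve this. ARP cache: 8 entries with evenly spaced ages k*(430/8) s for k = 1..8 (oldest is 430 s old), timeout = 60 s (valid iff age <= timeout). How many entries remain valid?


Ages are k * 430/8 s for k = 1..8 (spacing = 53.7500 s).
Entry k is valid iff k * 430/8 <= 60 iff k <= 8 * 60 / 430 = 1.1163
n_valid = floor(1.1163) = 1
(n_stale = 8 - 1 = 7)

1


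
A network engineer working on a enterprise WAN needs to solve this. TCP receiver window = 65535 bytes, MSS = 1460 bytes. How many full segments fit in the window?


Given: RWND = 65535 bytes, MSS = 1460 bytes
Full segments = floor(RWND / MSS)
Full segments = floor(65535 / 1460)
Full segments = floor(44.887) = 44

44


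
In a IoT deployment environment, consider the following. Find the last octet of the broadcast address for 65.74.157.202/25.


Given: IP = 65.74.157.202, prefix = /25
Host bits = 32 - 25 = 7
Network last octet = 202 AND mask = 128
Host part size = 2^7 - 1 = 127
Broadcast last octet = 128 OR 127 = 255

255


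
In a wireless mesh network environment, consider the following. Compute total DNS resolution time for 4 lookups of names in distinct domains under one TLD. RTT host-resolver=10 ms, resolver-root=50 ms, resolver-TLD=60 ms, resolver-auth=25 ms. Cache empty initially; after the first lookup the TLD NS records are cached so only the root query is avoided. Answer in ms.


Lookup 1 (cold cache): local + root + TLD + auth = 10 + 50 + 60 + 25 = 145 ms
Lookups 2..4 (TLD NS cached -> skip root; new domain -> still ask TLD and auth): local + TLD + auth = 10 + 60 + 25 = 95 ms each
Remaining 3 lookups: 3 * 95 = 285 ms
Total = 145 + 285 = 430 ms

430


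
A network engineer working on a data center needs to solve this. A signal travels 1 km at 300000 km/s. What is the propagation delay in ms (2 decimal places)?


Given: distance = 1 km, speed = 300000 km/s
Delay = distance / speed = 1 / 300000 seconds
Delay in ms = 1 * 1000 / 300000
Delay = 0.0033 ms
Rounded to 2 dp = 0.00 ms

0.00


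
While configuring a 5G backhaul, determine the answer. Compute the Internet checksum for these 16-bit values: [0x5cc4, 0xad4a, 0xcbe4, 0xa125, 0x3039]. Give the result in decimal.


Given words: [0x5cc4, 0xad4a, 0xcbe4, 0xa125, 0x3039]
Step 1: Sum all words
Raw sum = 23748 + 44362 + 52196 + 41253 + 12345 = 173904
Step 2: Fold carry: (42832 + 2) = 42834
One's complement = ~42834 & 0xFFFF = 22701

22701


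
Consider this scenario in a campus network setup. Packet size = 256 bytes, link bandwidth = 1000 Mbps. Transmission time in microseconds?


Given: packet = 256 bytes, bandwidth = 1000 Mbps
Packet in bits = 256 * 8 = 2048 bits
Bandwidth = 1000 * 10^6 = 1000000000 bps
Time = 2048 / 1000000000 seconds
Time in us = 2048 * 10^6 / 1000000000 = 2.048

2.048
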